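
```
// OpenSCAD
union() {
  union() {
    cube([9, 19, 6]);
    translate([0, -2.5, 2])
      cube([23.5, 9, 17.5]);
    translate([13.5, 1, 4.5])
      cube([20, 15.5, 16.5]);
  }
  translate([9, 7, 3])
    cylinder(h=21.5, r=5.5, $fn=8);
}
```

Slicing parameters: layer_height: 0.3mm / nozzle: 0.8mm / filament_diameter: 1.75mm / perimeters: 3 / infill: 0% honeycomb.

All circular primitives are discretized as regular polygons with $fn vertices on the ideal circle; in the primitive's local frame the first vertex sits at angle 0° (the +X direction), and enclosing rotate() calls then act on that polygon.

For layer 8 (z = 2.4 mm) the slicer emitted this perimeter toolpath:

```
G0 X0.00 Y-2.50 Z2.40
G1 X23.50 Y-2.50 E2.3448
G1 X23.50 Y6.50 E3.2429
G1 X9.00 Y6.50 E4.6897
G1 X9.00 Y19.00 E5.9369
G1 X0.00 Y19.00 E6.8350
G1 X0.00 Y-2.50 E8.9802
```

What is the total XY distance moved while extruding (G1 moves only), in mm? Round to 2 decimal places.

90.00 mm

Sum the Euclidean lengths of each G1 segment: total = 90.00 mm.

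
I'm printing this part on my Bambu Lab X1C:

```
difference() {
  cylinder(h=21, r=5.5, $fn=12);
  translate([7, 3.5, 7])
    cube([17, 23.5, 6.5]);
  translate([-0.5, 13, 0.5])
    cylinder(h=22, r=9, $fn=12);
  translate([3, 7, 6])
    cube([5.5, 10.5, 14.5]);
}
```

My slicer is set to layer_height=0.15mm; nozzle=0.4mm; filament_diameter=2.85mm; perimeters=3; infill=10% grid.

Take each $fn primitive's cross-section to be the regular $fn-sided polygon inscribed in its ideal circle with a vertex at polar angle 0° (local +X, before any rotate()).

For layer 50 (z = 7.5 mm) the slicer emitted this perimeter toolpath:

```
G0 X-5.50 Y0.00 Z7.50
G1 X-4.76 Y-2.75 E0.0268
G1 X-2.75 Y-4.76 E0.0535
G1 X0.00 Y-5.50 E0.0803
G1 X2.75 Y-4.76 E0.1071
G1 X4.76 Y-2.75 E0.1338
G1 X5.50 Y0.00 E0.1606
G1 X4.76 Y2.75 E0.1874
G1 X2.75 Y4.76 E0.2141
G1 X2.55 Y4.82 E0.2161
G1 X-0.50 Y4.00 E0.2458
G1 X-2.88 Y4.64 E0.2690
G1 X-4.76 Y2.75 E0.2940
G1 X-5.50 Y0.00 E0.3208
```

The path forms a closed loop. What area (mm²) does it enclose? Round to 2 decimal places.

86.56 mm²

Apply the shoelace formula to the sequence of (X, Y) vertices; enclosed area = 86.56 mm².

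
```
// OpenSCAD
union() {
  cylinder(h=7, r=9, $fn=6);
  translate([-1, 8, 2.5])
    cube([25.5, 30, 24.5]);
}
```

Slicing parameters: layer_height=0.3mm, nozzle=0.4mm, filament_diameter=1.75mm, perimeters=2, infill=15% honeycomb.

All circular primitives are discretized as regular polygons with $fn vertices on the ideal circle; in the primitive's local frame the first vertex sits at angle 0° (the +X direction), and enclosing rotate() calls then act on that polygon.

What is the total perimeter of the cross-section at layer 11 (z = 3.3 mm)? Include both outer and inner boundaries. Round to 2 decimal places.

165.00 mm

At z = 3.3 mm: the r=9 cylinder gives a regular 6-gon of circumradius 9 (constant along its height) (perimeter = 2·6·9.000·sin(180°/6) = 54.00 mm); the cube at (-1, 8) (footprint 25.5×30) is included at this height (perimeter 111.00 mm); Merging all regions: the 2 present regions are separate (no shared area or edge), so areas and boundary lengths simply add and each stays a separate island — boundary = 165.00 mm. Overall, the cross-section has 2 separate islands. Total boundary length (outer) = 165.00 mm.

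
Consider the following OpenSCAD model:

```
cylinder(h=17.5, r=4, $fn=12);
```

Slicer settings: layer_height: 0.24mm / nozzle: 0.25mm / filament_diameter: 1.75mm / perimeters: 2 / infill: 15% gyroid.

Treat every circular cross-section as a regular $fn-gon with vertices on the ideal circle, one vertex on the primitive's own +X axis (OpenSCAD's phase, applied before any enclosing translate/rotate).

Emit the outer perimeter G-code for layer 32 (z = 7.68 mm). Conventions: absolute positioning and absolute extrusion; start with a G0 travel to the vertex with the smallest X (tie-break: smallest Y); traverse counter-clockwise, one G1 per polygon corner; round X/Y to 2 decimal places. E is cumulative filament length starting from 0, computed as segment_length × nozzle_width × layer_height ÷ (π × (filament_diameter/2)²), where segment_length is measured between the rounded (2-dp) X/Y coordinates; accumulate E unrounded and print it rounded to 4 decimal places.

At z = 7.68 mm: the cylinder: section is a regular 12-gon, circumradius r=4. The outline is a single polygon with 12 vertices. Extrusion per mm of travel: 0.25 × 0.24 / (π × 0.875²) = 0.024945. Accumulating E over each segment gives final E = 0.6194.

G0 X-4.00 Y0.00 Z7.68
G1 X-3.46 Y-2.00 E0.0517
G1 X-2.00 Y-3.46 E0.1032
G1 X0.00 Y-4.00 E0.1549
G1 X2.00 Y-3.46 E0.2065
G1 X3.46 Y-2.00 E0.2580
G1 X4.00 Y0.00 E0.3097
G1 X3.46 Y2.00 E0.3614
G1 X2.00 Y3.46 E0.4129
G1 X0.00 Y4.00 E0.4646
G1 X-2.00 Y3.46 E0.5163
G1 X-3.46 Y2.00 E0.5678
G1 X-4.00 Y0.00 E0.6194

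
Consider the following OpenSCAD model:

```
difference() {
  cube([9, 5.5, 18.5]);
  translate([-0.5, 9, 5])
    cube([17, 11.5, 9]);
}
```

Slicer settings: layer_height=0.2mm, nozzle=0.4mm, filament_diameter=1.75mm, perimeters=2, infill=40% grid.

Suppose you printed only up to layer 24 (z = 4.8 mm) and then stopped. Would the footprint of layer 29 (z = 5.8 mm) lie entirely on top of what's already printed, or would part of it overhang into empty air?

entirely on top

Compare the two slices. At z = 4.8: the cube (footprint 9×5.5) is included at this height (area 49.50 mm²); the cube at (-0.5, 9) does not reach this height (z outside [5, 14]); Taking the first minus the rest: none of the subtracted shapes is present at this height, so the 9×5.5 cube is unchanged — area = 49.50 mm². At z = 5.8: the cube (footprint 9×5.5) is included at this height (area 49.50 mm²); the 17×11.5 cube at (-0.5, 9) contributes its full rectangle (area 195.50 mm²); Subtracting the remaining from the first: starting from the 9×5.5 cube (49.50 mm²), the 17×11.5 cube at (-0.5, 9) misses the remaining region (no effect) — area = 49.50 mm². Checking containment: the cross-section at z = 5.8 is a subset of the cross-section at z = 4.8.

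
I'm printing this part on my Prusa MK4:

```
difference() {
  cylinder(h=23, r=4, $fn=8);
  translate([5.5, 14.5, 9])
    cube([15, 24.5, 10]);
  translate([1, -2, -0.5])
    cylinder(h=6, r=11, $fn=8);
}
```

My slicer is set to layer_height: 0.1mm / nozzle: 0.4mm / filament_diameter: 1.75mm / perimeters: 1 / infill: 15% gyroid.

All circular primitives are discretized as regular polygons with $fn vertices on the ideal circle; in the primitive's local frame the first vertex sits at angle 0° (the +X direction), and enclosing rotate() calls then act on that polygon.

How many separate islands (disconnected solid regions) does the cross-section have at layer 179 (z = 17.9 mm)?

At z = 17.9 mm: the r=4 cylinder contributes a regular 8-gon of circumradius 4; the 15×24.5 cube at (5.5, 14.5) contributes its full rectangle; the cylinder at (1, -2) is absent (z outside [-0.5, 5.5]); Taking the first minus the rest: starting from the r=4 cylinder, the 15×24.5 cube at (5.5, 14.5) misses the remaining region (no effect) — 1 connected region. Overall, the cross-section is a single solid region. Island count = 1.

1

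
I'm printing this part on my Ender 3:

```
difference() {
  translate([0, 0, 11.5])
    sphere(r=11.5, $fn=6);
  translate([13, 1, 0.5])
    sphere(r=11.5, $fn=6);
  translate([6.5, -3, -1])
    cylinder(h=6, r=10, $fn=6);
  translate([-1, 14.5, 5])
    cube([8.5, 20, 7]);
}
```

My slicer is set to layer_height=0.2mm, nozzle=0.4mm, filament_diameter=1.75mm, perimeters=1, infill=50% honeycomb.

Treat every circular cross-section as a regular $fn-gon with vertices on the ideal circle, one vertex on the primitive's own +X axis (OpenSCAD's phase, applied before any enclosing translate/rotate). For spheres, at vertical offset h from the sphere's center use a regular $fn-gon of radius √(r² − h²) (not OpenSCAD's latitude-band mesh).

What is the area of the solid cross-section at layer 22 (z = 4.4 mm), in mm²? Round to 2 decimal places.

At z = 4.4 mm: the r=11.5 sphere contributes a regular 6-gon of circumradius √(11.5²−7.1²) = 9.047 (area = (6/2)·9.047²·sin(360°/6) = 212.63 mm²); the r=11.5 sphere at (13, 1) slices to a regular 6-gon of circumradius 10.819 (√(r²−h²) with h=3.9 from center) (area = (6/2)·10.819²·sin(360°/6) = 304.08 mm²); the cylinder at (6.5, -3): section is a regular 6-gon, circumradius r=10 (area = (6/2)·10.000²·sin(360°/6) = 259.81 mm²); the cube at (-1, 14.5) is not intersected at this z (z outside [5, 12]); Taking the first minus the rest: starting from the r=11.5 sphere (212.63 mm²), the r=11.5 sphere at (13, 1) partially overlaps it — only the 40.53 mm² overlap (of its 304.08 mm²) is removed, clipping the outline; the r=10 cylinder at (6.5, -3) partially overlaps it — only the 73.78 mm² overlap (of its 259.81 mm²) is removed, clipping the outline — area = 98.32 mm². Overall, the cross-section is a single solid region. Net area = 98.32 mm².

98.32 mm²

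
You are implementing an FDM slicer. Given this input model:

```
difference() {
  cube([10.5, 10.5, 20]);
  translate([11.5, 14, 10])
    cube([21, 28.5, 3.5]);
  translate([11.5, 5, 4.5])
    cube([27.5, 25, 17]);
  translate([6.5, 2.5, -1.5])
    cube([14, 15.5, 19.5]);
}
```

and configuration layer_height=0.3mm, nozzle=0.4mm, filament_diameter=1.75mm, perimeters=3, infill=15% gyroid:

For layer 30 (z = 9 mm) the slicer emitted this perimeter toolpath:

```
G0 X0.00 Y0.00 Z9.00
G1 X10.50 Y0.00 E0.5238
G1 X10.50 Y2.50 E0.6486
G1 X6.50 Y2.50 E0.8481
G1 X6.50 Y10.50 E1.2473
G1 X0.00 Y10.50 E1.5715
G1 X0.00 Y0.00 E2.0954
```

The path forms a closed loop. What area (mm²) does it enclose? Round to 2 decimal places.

78.25 mm²

Apply the shoelace formula to the sequence of (X, Y) vertices; enclosed area = 78.25 mm².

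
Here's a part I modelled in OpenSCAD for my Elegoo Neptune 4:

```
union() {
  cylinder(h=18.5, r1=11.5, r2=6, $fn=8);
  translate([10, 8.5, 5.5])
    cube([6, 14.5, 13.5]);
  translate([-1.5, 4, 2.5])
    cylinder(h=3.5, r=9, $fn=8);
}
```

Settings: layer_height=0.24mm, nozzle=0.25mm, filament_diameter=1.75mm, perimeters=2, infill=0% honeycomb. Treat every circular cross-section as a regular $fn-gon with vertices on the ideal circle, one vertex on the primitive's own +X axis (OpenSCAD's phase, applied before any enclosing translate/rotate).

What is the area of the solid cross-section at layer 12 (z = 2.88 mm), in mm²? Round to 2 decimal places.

At z = 2.88 mm: the cone: at t=0.156 of its height the radius interpolates to r₁+(r₂−r₁)t = 10.644, giving a regular 8-gon of that circumradius (area = (8/2)·10.644²·sin(360°/8) = 320.43 mm²); the cube at (10, 8.5) does not reach this height (z outside [5.5, 19]); the cylinder at (-1.5, 4): section is a regular 8-gon, circumradius r=9 (area = (8/2)·9.000²·sin(360°/8) = 229.10 mm²); Combining (union): the regions partially overlap — summed areas 549.54 mm² minus the doubly-counted overlap 189.07 mm² gives 360.47 mm² — area = 360.47 mm². Overall, the cross-section is a single solid region. Net area = 360.47 mm².

360.47 mm²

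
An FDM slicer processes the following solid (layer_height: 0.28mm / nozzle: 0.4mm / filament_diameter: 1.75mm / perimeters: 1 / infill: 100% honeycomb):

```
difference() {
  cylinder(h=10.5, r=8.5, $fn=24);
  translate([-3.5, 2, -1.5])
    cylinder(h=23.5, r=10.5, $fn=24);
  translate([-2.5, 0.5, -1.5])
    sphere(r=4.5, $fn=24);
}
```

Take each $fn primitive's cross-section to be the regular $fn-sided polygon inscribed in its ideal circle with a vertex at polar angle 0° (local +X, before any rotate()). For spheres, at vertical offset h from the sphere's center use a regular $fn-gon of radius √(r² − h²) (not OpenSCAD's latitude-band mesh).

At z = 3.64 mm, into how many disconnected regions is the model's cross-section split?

1

At z = 3.64 mm: the r=8.5 cylinder contributes a regular 24-gon of circumradius 8.5; the r=10.5 cylinder at (-3.5, 2) contributes a regular 24-gon of circumradius 10.5; the sphere at (-2.5, 0.5) is absent (|z−center|=5.140 > r=4.5); After the difference (first − rest): starting from the r=8.5 cylinder, the r=10.5 cylinder at (-3.5, 2) partially overlaps it — only the 198.21 mm² overlap (of its 342.42 mm²) is removed, clipping the outline — 1 connected region. The result has 1 disconnected region.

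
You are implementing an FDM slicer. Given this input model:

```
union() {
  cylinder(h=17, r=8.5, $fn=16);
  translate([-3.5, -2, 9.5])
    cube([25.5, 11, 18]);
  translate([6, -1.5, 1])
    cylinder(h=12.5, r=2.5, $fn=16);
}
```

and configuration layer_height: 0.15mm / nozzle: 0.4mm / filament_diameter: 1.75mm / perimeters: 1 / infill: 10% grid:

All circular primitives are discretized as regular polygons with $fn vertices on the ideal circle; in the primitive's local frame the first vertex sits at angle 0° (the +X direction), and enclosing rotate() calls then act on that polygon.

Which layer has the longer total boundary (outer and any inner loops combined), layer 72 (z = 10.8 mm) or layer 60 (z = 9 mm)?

layer 72 (z = 10.8 mm)

Layer 72 (z = 10.8): the cylinder: section is a regular 16-gon, circumradius r=8.5 (perimeter = 2·16·8.500·sin(180°/16) = 53.06 mm); the cube at (-3.5, -2) (footprint 25.5×11) is included at this height (perimeter 73.00 mm); the r=2.5 cylinder at (6, -1.5) contributes a regular 16-gon of circumradius 2.5 (perimeter = 2·16·2.500·sin(180°/16) = 15.61 mm); Merging all regions: the regions partially overlap (shared area 126.32 mm²), so the edge portions inside another operand are dropped and the merged outline is re-measured after clipping — boundary = 85.67 mm. So its perimeter = 85.67 mm. Layer 60 (z = 9): the r=8.5 cylinder contributes a regular 16-gon of circumradius 8.5 (perimeter = 2·16·8.500·sin(180°/16) = 53.06 mm); the cube at (-3.5, -2) is absent (z outside [9.5, 27.5]); the r=2.5 cylinder at (6, -1.5) gives a regular 16-gon of circumradius 2.5 (constant along its height) (perimeter = 2·16·2.500·sin(180°/16) = 15.61 mm); Taking the union: the regions partially overlap (shared area 18.64 mm²), so the edge portions inside another operand are dropped and the merged outline is re-measured after clipping — boundary = 53.18 mm. So its perimeter = 53.18 mm. Layer 72 is larger (85.67 vs 53.18 mm).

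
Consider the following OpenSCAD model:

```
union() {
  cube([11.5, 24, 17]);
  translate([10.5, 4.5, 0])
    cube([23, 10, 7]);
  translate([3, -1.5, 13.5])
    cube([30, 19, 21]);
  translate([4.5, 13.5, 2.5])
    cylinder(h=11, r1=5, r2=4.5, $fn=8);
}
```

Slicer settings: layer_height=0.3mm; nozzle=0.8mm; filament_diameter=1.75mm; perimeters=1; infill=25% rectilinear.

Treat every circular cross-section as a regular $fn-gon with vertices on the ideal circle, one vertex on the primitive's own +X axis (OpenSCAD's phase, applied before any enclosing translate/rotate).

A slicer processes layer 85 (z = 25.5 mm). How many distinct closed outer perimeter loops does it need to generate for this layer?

1

At z = 25.5 mm: the cube does not reach this height (z outside [0, 17]); the cube at (10.5, 4.5) is absent (z outside [0, 7]); the cube at (3, -1.5) is present — its section is the full 30×19 rectangle; the cone at (4.5, 13.5) does not reach this height (z outside [2.5, 13.5]); Taking the union: only the 30×19 cube at (3, -1.5) is present, so the union is just that shape — 1 connected region. The result has 1 disconnected region.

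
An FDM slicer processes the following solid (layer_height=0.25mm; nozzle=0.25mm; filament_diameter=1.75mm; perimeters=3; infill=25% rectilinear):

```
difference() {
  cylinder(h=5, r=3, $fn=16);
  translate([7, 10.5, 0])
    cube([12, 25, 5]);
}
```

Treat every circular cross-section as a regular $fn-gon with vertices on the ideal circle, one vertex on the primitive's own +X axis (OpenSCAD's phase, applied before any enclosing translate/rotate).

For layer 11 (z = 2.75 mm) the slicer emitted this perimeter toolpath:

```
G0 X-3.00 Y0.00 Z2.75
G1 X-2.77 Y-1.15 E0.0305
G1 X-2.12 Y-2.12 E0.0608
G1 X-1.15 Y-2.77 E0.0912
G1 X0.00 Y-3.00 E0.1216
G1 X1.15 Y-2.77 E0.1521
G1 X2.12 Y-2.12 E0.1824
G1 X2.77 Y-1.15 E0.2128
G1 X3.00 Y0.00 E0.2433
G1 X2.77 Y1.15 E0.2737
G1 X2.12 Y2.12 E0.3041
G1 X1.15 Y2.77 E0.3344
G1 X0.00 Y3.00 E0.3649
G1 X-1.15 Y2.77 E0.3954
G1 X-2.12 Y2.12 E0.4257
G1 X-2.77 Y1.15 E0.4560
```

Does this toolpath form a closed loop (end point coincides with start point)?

no

Start point (G0): (-3.00, 0.00). End point (last G1): the path does not return to the start — open.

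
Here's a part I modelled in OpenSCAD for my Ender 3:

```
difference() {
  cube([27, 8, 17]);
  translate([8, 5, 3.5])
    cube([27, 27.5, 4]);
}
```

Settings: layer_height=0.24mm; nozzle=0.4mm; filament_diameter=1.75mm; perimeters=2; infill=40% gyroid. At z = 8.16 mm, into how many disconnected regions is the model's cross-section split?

1

At z = 8.16 mm: the cube is present — its section is the full 27×8 rectangle; the cube at (8, 5) is absent (z outside [3.5, 7.5]); After the difference (first − rest): none of the subtracted shapes is present at this height, so the 27×8 cube is unchanged — 1 connected region. The result has 1 disconnected region.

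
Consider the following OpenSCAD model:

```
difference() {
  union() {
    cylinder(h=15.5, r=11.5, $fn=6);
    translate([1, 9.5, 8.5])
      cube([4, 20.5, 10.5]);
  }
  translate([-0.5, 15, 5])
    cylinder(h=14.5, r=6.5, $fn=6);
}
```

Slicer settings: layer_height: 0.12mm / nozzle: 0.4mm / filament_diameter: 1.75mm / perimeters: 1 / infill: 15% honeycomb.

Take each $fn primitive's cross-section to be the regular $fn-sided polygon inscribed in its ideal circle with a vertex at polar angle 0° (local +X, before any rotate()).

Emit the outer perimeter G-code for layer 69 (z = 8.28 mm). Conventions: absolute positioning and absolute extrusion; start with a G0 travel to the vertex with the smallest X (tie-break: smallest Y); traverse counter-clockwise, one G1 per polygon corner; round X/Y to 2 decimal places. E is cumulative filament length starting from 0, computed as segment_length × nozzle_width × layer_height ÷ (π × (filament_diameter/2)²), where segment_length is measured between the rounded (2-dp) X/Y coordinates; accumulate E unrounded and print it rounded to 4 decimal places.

G0 X-11.50 Y0.00 Z8.28
G1 X-5.75 Y-9.96 E0.2295
G1 X5.75 Y-9.96 E0.4590
G1 X11.50 Y0.00 E0.6885
G1 X5.75 Y9.96 E0.9180
G1 X3.09 Y9.96 E0.9711
G1 X2.75 Y9.37 E0.9847
G1 X-3.75 Y9.37 E1.1144
G1 X-4.09 Y9.96 E1.1280
G1 X-5.75 Y9.96 E1.1611
G1 X-11.50 Y0.00 E1.3906

At z = 8.28 mm: the cylinder: section is a regular 6-gon, circumradius r=11.5; the cube at (1, 9.5) is not intersected at this z (z outside [8.5, 19]); Merging all regions: only the r=11.5 cylinder is present, so the union is just that shape — 1 connected region; the cylinder at (-0.5, 15): section is a regular 6-gon, circumradius r=6.5; Taking the first minus the rest: starting from that combined region, the r=6.5 cylinder at (-0.5, 15) partially overlaps it — only the 4.02 mm² overlap (of its 109.77 mm²) is removed, clipping the outline — 1 connected region. The outline is a single polygon with 10 vertices. Extrusion per mm of travel: 0.4 × 0.12 / (π × 0.875²) = 0.019956. Accumulating E over each segment gives final E = 1.3906.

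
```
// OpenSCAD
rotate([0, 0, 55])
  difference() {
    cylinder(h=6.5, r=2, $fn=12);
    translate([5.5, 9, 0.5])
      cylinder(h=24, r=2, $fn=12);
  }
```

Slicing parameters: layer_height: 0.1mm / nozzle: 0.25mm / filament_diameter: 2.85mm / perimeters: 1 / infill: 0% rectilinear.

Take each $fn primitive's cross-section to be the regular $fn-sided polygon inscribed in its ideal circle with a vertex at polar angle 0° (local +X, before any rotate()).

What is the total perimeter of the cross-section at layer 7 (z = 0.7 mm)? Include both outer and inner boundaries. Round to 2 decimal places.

12.42 mm

At z = 0.7 mm: the r=2 cylinder contributes a regular 12-gon of circumradius 2 (perimeter = 2·12·2.000·sin(180°/12) = 12.42 mm); the cylinder at (5.5, 9): section is a regular 12-gon, circumradius r=2 (perimeter = 2·12·2.000·sin(180°/12) = 12.42 mm); Subtracting the remaining from the first: starting from the r=2 cylinder, the r=2 cylinder at (5.5, 9) misses the remaining region (no effect) — boundary = 12.42 mm; (whole slice rotated 55° about Z — lengths, areas and connectivity unchanged). Overall, the cross-section is a single solid region. Total boundary length (outer) = 12.42 mm.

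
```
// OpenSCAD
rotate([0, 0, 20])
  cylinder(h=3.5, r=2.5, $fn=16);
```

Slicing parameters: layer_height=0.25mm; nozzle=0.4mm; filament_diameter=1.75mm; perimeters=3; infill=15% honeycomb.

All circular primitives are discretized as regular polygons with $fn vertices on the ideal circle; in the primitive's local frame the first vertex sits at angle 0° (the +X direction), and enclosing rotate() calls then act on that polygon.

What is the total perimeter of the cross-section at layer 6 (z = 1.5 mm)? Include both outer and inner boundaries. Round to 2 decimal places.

At z = 1.5 mm: the r=2.5 cylinder contributes a regular 16-gon of circumradius 2.5 (perimeter = 2·16·2.500·sin(180°/16) = 15.61 mm); (whole slice rotated 20° about Z — lengths, areas and connectivity unchanged). Overall, the cross-section is a single solid region. Total boundary length (outer) = 15.61 mm.

15.61 mm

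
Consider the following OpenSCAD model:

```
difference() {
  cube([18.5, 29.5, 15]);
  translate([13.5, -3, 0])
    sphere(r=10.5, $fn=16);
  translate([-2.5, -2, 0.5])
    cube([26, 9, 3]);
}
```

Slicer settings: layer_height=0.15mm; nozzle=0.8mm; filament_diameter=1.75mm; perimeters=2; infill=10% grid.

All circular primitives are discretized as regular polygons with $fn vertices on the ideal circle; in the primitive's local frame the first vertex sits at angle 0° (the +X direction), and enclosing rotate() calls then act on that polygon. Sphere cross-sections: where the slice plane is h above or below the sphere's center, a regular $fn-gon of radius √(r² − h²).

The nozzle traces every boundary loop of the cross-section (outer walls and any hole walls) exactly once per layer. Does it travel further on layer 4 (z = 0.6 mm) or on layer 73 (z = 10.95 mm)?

Layer 4 (z = 0.6): the cube (footprint 18.5×29.5) is included at this height (perimeter 96.00 mm); the r=10.5 sphere at (13.5, -3) contributes a regular 16-gon of circumradius √(10.5²−0.6²) = 10.483 (perimeter = 2·16·10.483·sin(180°/16) = 65.44 mm); the cube at (-2.5, -2) (footprint 26×9) is included at this height (perimeter 70.00 mm); Subtracting the remaining from the first: starting from the 18.5×29.5 cube, the r=10.5 sphere at (13.5, -3) partially overlaps it — only the 88.25 mm² overlap (of its 336.42 mm²) is removed, clipping the outline; the 26×9 cube at (-2.5, -2) partially overlaps it — only the 42.42 mm² overlap (of its 234.00 mm²) is removed, clipping the outline — boundary = 82.10 mm. So its perimeter = 82.10 mm. Layer 73 (z = 10.95): the cube (footprint 18.5×29.5) is included at this height (perimeter 96.00 mm); the sphere at (13.5, -3) is not intersected at this z (|z−center|=10.950 > r=10.5); the cube at (-2.5, -2) is absent (z outside [0.5, 3.5]); After the difference (first − rest): none of the subtracted shapes is present at this height, so the 18.5×29.5 cube is unchanged — boundary = 96.00 mm. So its perimeter = 96.00 mm. Layer 73 is larger (96.00 vs 82.10 mm).

layer 73 (z = 10.95 mm)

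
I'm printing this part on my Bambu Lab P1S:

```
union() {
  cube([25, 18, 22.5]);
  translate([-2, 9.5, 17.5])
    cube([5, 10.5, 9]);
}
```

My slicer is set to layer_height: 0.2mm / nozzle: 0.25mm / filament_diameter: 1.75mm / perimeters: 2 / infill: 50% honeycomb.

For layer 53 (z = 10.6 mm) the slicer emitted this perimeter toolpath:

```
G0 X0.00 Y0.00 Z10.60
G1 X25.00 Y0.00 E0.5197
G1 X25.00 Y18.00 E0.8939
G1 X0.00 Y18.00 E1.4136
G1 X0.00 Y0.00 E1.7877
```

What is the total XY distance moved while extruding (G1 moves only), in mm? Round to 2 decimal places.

86.00 mm

Sum the Euclidean lengths of each G1 segment: total = 86.00 mm.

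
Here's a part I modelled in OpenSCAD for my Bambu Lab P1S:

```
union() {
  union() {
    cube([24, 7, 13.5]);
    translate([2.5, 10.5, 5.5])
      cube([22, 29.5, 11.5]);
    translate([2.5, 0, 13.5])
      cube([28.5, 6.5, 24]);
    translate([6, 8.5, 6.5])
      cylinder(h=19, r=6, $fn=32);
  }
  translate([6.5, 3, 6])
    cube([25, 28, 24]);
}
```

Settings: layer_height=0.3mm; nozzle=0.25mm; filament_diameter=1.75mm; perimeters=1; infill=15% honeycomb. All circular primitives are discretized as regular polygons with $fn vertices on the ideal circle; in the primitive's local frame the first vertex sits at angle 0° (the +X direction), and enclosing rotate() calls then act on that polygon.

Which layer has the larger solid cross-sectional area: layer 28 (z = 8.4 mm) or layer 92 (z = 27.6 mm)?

layer 28 (z = 8.4 mm)

Layer 28 (z = 8.4): the 24×7 cube contributes its full rectangle (area 168.00 mm²); the cube at (2.5, 10.5) is present — its section is the full 22×29.5 rectangle (area 649.00 mm²); the cube at (2.5, 0) does not reach this height (z outside [13.5, 37.5]); the r=6 cylinder at (6, 8.5) contributes a regular 32-gon of circumradius 6 (area = (32/2)·6.000²·sin(360°/32) = 112.37 mm²); Taking the union: the regions partially overlap — summed areas 929.37 mm² minus the doubly-counted overlap 67.46 mm² gives 861.91 mm² — area = 861.91 mm²; the cube at (6.5, 3) is present — its section is the full 25×28 rectangle (area 700.00 mm²); Taking the union: the regions partially overlap — summed areas 1561.91 mm² minus the doubly-counted overlap 457.86 mm² gives 1104.05 mm² — area = 1104.05 mm². So its area = 1104.05 mm². Layer 92 (z = 27.6): the cube does not reach this height (z outside [0, 13.5]); the cube at (2.5, 10.5) does not reach this height (z outside [5.5, 17]); the cube at (2.5, 0) is present — its section is the full 28.5×6.5 rectangle (area 185.25 mm²); the cylinder at (6, 8.5) does not reach this height (z outside [6.5, 25.5]); Taking the union: only the 28.5×6.5 cube at (2.5, 0) is present, so the union is just that shape — area = 185.25 mm²; the cube at (6.5, 3) (footprint 25×28) is included at this height (area 700.00 mm²); Taking the union: the regions partially overlap — summed areas 885.25 mm² minus the doubly-counted overlap 85.75 mm² gives 799.50 mm² — area = 799.50 mm². So its area = 799.50 mm². Layer 28 is larger (1104.05 vs 799.50 mm²).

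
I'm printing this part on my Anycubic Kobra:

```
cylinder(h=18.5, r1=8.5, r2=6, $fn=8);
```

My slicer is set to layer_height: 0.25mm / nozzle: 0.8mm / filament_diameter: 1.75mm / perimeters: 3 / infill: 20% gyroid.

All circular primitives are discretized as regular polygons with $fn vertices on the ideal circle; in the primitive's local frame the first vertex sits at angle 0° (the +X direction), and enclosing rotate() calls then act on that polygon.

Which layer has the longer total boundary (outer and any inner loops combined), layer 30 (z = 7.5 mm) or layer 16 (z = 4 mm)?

Layer 30 (z = 7.5): the cone: at t=0.405 of its height the radius interpolates to r₁+(r₂−r₁)t = 7.486, giving a regular 8-gon of that circumradius (perimeter = 2·8·7.486·sin(180°/8) = 45.84 mm). So its perimeter = 45.84 mm. Layer 16 (z = 4): the cone: at t=0.216 of its height the radius interpolates to r₁+(r₂−r₁)t = 7.959, giving a regular 8-gon of that circumradius (perimeter = 2·8·7.959·sin(180°/8) = 48.74 mm). So its perimeter = 48.74 mm. Layer 16 is larger (48.74 vs 45.84 mm).

layer 16 (z = 4 mm)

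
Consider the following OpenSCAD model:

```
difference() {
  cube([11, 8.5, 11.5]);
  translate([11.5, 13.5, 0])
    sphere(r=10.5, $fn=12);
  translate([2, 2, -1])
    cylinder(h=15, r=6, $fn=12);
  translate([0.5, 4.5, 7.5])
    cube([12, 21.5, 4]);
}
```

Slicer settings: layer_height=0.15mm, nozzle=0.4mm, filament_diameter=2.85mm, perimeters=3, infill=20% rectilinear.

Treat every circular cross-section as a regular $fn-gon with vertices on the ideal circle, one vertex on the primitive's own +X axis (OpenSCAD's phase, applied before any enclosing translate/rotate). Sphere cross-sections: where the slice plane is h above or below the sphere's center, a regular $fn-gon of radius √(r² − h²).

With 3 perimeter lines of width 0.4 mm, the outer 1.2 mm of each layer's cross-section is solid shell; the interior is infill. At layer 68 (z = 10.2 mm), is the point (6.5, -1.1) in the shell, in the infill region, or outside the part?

outside

At z = 10.2 mm: the cube is present — its section is the full 11×8.5 rectangle; the r=10.5 sphere at (11.5, 13.5) contributes a regular 12-gon of circumradius √(10.5²−10.2²) = 2.492; the r=6 cylinder at (2, 2) contributes a regular 12-gon of circumradius 6; the cube at (0.5, 4.5) (footprint 12×21.5) is included at this height; After the difference (first − rest): starting from the 11×8.5 cube, the r=10.5 sphere at (11.5, 13.5) misses the remaining region (no effect); the r=6 cylinder at (2, 2) partially overlaps it — only the 53.93 mm² overlap (of its 108.00 mm²) is removed, clipping the outline; the 12×21.5 cube at (0.5, 4.5) partially overlaps it — only the 24.21 mm² overlap (of its 258.00 mm²) is removed, clipping the outline — 2 connected regions. Overall, the cross-section has 2 separate islands. The nearest boundary edge runs (7.46, 0.00)→(8.00, 2.00); distance from the point to it = 1.46 mm. The point is not inside any of the regions above, so it lies outside the cross-section (1.46 mm from the nearest boundary).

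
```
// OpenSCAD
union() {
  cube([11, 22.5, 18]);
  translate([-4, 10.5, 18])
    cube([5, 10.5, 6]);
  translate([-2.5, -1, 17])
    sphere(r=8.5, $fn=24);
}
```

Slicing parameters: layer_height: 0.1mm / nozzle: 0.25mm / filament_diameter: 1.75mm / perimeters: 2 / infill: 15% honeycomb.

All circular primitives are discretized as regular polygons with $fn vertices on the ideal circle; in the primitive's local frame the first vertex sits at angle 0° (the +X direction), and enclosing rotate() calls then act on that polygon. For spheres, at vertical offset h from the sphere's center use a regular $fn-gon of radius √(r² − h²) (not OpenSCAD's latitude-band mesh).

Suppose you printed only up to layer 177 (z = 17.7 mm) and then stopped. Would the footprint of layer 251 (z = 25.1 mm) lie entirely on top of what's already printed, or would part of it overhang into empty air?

entirely on top

Compare the two slices. At z = 17.7: the cube is present — its section is the full 11×22.5 rectangle (area 247.50 mm²); the cube at (-4, 10.5) does not reach this height (z outside [18, 24]); the r=8.5 sphere at (-2.5, -1) contributes a regular 24-gon of circumradius √(8.5²−0.7²) = 8.471 (area = (24/2)·8.471²·sin(360°/24) = 222.87 mm²); Taking the union: the regions partially overlap — summed areas 470.37 mm² minus the doubly-counted overlap 29.06 mm² gives 441.31 mm² — area = 441.31 mm². At z = 25.1: the cube is absent (z outside [0, 18]); the cube at (-4, 10.5) does not reach this height (z outside [18, 24]); the r=8.5 sphere at (-2.5, -1) slices to a regular 24-gon of circumradius 2.577 (√(r²−h²) with h=8.1 from center) (area = (24/2)·2.577²·sin(360°/24) = 20.62 mm²); Merging all regions: only the r=8.5 sphere at (-2.5, -1) is present, so the union is just that shape — area = 20.62 mm². Checking containment: the cross-section at z = 25.1 is a subset of the cross-section at z = 17.7.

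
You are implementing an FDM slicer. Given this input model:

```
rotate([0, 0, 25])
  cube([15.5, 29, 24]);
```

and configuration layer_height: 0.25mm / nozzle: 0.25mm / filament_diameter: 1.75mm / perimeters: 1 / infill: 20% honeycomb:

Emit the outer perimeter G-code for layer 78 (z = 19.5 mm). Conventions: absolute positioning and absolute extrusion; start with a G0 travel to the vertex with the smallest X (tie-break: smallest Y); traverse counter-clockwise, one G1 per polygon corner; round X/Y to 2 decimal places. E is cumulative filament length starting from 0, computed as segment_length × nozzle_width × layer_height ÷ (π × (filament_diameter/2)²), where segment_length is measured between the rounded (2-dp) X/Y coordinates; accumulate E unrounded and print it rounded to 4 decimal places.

At z = 19.5 mm: the cube (footprint 15.5×29) is included at this height; (whole slice rotated 25° about Z — lengths, areas and connectivity unchanged). The outline is a single polygon with 4 vertices. Extrusion per mm of travel: 0.25 × 0.25 / (π × 0.875²) = 0.025984. Accumulating E over each segment gives final E = 2.3127.

G0 X-12.26 Y26.28 Z19.50
G1 X0.00 Y0.00 E0.7535
G1 X14.05 Y6.55 E1.1563
G1 X1.79 Y32.83 E1.9099
G1 X-12.26 Y26.28 E2.3127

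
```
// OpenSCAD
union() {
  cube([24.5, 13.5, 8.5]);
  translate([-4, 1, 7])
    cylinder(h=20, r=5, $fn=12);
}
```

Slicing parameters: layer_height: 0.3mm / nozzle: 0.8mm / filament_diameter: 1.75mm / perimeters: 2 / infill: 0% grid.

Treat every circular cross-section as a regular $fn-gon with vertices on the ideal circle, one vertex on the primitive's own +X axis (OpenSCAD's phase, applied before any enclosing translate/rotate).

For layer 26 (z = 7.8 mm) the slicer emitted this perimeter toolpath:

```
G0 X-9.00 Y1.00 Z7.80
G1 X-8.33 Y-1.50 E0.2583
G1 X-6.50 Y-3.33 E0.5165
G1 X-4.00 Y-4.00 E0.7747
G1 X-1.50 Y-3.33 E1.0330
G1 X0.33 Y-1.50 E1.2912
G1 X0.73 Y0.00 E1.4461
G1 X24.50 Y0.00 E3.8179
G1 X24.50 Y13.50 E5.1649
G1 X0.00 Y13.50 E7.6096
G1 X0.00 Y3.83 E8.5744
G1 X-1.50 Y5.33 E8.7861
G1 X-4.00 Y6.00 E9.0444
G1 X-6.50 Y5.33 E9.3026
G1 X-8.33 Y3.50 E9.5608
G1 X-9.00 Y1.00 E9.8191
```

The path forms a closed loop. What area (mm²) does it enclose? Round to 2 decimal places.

Apply the shoelace formula to the sequence of (X, Y) vertices; enclosed area = 403.16 mm².

403.16 mm²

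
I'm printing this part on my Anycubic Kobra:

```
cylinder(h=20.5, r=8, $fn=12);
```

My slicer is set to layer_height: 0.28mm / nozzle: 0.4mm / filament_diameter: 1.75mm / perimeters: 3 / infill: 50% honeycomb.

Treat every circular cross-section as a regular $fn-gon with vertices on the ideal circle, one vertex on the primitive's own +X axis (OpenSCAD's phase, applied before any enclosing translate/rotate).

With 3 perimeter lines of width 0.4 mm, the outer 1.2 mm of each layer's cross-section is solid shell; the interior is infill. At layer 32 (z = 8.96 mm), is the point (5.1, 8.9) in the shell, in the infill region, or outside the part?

outside

At z = 8.96 mm: the r=8 cylinder gives a regular 12-gon of circumradius 8 (constant along its height). Overall, the cross-section is a single solid region. The nearest boundary edge runs (6.93, 4.00)→(4.00, 6.93); distance from the point to it = 2.26 mm. The point is not inside any of the regions above, so it lies outside the cross-section (2.26 mm from the nearest boundary).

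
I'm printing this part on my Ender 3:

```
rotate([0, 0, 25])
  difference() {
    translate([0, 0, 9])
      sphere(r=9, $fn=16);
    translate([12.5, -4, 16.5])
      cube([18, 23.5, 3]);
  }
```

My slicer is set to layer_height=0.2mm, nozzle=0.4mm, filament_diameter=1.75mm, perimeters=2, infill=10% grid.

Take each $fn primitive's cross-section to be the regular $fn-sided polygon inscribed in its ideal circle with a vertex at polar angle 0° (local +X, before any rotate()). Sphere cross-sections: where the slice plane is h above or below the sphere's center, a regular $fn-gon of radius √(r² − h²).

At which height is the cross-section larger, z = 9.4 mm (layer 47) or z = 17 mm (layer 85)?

layer 47 (z = 9.4 mm)

Layer 47 (z = 9.4): the r=9 sphere slices to a regular 16-gon of circumradius 8.991 (√(r²−h²) with h=0.4 from center) (area = (16/2)·8.991²·sin(360°/16) = 247.49 mm²); the cube at (12.5, -4) is not intersected at this z (z outside [16.5, 19.5]); Taking the first minus the rest: none of the subtracted shapes is present at this height, so the r=9 sphere is unchanged — area = 247.49 mm²; (whole slice rotated 25° about Z — lengths, areas and connectivity unchanged). So its area = 247.49 mm². Layer 85 (z = 17): the r=9 sphere contributes a regular 16-gon of circumradius √(9²−8²) = 4.123 (area = (16/2)·4.123²·sin(360°/16) = 52.04 mm²); the 18×23.5 cube at (12.5, -4) contributes its full rectangle (area 423.00 mm²); Subtracting the remaining from the first: starting from the r=9 sphere (52.04 mm²), the 18×23.5 cube at (12.5, -4) misses the remaining region (no effect) — area = 52.04 mm²; (rotated 25° about Z; rotation is an isometry so areas/perimeters/island counts are preserved). So its area = 52.04 mm². Layer 47 is larger (247.49 vs 52.04 mm²).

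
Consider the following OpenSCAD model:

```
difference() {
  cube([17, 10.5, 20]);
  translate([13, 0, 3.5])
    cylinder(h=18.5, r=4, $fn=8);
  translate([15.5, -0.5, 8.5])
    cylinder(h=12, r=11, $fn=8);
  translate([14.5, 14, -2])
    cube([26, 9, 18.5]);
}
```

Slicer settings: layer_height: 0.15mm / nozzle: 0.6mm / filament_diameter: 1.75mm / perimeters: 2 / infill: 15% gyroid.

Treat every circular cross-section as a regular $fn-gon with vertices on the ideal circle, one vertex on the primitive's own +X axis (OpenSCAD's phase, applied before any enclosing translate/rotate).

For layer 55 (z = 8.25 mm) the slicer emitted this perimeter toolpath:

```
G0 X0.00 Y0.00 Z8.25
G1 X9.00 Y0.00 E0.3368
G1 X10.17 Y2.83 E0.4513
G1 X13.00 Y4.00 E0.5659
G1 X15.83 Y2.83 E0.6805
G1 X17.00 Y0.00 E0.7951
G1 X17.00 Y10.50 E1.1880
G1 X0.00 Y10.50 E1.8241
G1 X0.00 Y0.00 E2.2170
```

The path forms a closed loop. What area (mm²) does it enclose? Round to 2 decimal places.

Apply the shoelace formula to the sequence of (X, Y) vertices; enclosed area = 155.86 mm².

155.86 mm²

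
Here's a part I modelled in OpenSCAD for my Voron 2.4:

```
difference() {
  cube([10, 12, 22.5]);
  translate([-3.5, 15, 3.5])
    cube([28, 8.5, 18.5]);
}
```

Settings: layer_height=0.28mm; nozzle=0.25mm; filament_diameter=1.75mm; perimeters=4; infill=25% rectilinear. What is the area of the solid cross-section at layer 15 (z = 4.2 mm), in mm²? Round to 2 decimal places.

At z = 4.2 mm: the 10×12 cube contributes its full rectangle (area 120.00 mm²); the 28×8.5 cube at (-3.5, 15) contributes its full rectangle (area 238.00 mm²); After the difference (first − rest): starting from the 10×12 cube (120.00 mm²), the 28×8.5 cube at (-3.5, 15) misses the remaining region (no effect) — area = 120.00 mm². Overall, the cross-section is a single solid region. Net area = 120.00 mm².

120.00 mm²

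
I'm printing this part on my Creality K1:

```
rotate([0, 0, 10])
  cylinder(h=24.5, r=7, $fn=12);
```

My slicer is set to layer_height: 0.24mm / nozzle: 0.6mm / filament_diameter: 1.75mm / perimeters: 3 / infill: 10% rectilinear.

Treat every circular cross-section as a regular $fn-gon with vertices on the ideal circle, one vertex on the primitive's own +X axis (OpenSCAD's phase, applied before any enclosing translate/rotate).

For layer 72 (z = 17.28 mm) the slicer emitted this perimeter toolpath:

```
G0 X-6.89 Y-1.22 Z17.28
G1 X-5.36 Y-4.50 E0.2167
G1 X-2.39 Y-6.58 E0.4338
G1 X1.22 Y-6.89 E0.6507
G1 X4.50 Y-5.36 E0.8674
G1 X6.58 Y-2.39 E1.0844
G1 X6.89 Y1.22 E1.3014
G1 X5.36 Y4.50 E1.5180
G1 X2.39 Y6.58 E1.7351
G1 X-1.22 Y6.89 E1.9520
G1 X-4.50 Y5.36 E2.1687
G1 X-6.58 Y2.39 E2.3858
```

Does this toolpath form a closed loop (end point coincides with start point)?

no

Start point (G0): (-6.89, -1.22). End point (last G1): the path does not return to the start — open.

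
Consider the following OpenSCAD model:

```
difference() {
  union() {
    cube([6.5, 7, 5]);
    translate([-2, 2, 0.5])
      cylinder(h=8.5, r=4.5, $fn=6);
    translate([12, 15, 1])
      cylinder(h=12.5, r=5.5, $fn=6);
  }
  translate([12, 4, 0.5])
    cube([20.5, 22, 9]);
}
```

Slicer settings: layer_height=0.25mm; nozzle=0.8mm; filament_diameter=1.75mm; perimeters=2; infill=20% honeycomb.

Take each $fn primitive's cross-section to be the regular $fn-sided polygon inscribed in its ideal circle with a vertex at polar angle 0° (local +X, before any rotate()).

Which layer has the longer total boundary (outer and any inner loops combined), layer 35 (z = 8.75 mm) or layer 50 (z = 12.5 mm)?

layer 35 (z = 8.75 mm)

Layer 35 (z = 8.75): the cube is absent (z outside [0, 5]); the r=4.5 cylinder at (-2, 2) contributes a regular 6-gon of circumradius 4.5 (perimeter = 2·6·4.500·sin(180°/6) = 27.00 mm); the r=5.5 cylinder at (12, 15) gives a regular 6-gon of circumradius 5.5 (constant along its height) (perimeter = 2·6·5.500·sin(180°/6) = 33.00 mm); Merging all regions: the 2 present regions are separate (no shared area or edge), so areas and boundary lengths simply add and each stays a separate island — boundary = 60.00 mm; the cube at (12, 4) is present — its section is the full 20.5×22 rectangle (perimeter 85.00 mm); Subtracting the remaining from the first: starting from that combined region, the 20.5×22 cube at (12, 4) partially overlaps it — only the 39.30 mm² overlap (of its 451.00 mm²) is removed, clipping the outline — boundary = 53.03 mm. So its perimeter = 53.03 mm. Layer 50 (z = 12.5): the cube is absent (z outside [0, 5]); the cylinder at (-2, 2) does not reach this height (z outside [0.5, 9]); the cylinder at (12, 15): section is a regular 6-gon, circumradius r=5.5 (perimeter = 2·6·5.500·sin(180°/6) = 33.00 mm); Combining (union): only the r=5.5 cylinder at (12, 15) is present, so the union is just that shape — boundary = 33.00 mm; the cube at (12, 4) is absent (z outside [0.5, 9.5]); Taking the first minus the rest: none of the subtracted shapes is present at this height, so the result so far is unchanged — boundary = 33.00 mm. So its perimeter = 33.00 mm. Layer 35 is larger (53.03 vs 33.00 mm).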